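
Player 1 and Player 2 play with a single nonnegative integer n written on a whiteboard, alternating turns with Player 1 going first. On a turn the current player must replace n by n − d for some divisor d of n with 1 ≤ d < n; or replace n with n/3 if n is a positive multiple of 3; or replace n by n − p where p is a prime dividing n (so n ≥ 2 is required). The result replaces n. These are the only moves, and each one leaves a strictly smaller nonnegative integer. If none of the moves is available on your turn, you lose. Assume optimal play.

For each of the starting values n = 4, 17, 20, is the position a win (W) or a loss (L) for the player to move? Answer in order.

4: L, 17: W, 20: L

Build the W/L table. Terminal = L. A non-terminal position is W if it has a move to some L; otherwise it is L.
n=0: no move → L
n=1: no move → L
n=2: can move to 0, which is L ⇒ W
n=3: can move to 0, which is L ⇒ W
n=4: moves to 2(W), 3(W); every one is W ⇒ L
n=5: can move to 0, which is L ⇒ W
n=6: can move to 4, which is L ⇒ W
n=7: can move to 0, which is L ⇒ W
n=8: can move to 4, which is L ⇒ W
n=9: moves to 3(W), 6(W), 8(W); every one is W ⇒ L
n=10: can move to 9, which is L ⇒ W
n=11: can move to 0, which is L ⇒ W
n=12: can move to 4, which is L ⇒ W
n=13: can move to 0, which is L ⇒ W
n=14: moves to 7(W), 12(W), 13(W); every one is W ⇒ L
n=15: can move to 14, which is L ⇒ W
n=16: can move to 14, which is L ⇒ W
n=17: can move to 0, which is L ⇒ W
n=18: can move to 9, which is L ⇒ W
n=19: can move to 0, which is L ⇒ W
n=20: moves to 10(W), 15(W), 16(W), 18(W), 19(W); every one is W ⇒ L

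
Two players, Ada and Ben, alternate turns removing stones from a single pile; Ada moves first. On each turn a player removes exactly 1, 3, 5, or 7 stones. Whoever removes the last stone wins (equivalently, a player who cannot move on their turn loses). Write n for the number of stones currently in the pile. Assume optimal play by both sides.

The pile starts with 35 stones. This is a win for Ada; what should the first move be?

Remove 1, leaving 34.

Positions with no move are L. A position that does have a move is losing for the player to move precisely when every available move leads to a winning position for the opponent. Fill in the labels:
n=0: no move → L
n=1: W (go to 0, an L position)
n=2: L (sole option 1(W) is W)
n=3: W (go to 2, an L position)
n=4: L (options 3(W), 1(W) are all W)
n=5: W (go to 4, an L position)
n=6: L (options 5(W), 3(W), 1(W) are all W)
n=7: W (go to 6, an L position)
n=8: L (options 7(W), 5(W), 3(W), 1(W) are all W)
n=9: W (go to 8, an L position)
n=10: L (options 9(W), 7(W), 5(W), 3(W) are all W)
n=11: W (go to 10, an L position)
n=12: L (options 11(W), 9(W), 7(W), 5(W) are all W)
n=13: W (go to 12, an L position)
n=14: L (options 13(W), 11(W), 9(W), 7(W) are all W)
n=15: W (go to 14, an L position)
n=16: L (options 15(W), 13(W), 11(W), 9(W) are all W)
n=17: W (go to 16, an L position)
n=18: L (options 17(W), 15(W), 13(W), 11(W) are all W)
n=19: W (go to 18, an L position)
n=20: L (options 19(W), 17(W), 15(W), 13(W) are all W)
n=21: W (go to 20, an L position)
n=22: L (options 21(W), 19(W), 17(W), 15(W) are all W)
n=23: W (go to 22, an L position)
n=24: L (options 23(W), 21(W), 19(W), 17(W) are all W)
n=25: W (go to 24, an L position)
n=26: L (options 25(W), 23(W), 21(W), 19(W) are all W)
n=27: W (go to 26, an L position)
n=28: L (options 27(W), 25(W), 23(W), 21(W) are all W)
n=29: W (go to 28, an L position)
n=30: L (options 29(W), 27(W), 25(W), 23(W) are all W)
n=31: W (go to 30, an L position)
n=32: L (options 31(W), 29(W), 27(W), 25(W) are all W)
n=33: W (go to 32, an L position)
n=34: L (options 33(W), 31(W), 29(W), 27(W) are all W)
n=35: W (go to 34, an L position)
From 35, the L positions reachable in one move are: 34, 32, 30, 28. Any move reaching one of these is winning.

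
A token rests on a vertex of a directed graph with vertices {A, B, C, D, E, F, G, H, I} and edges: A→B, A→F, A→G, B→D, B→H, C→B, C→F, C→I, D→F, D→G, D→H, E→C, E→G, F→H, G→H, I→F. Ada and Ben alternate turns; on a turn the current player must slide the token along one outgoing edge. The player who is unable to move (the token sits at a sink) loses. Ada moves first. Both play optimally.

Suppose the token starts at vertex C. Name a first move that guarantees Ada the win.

Move to I.

Label each position W (a win for the player to move) or L (a loss). A position with no legal move is L; any other position is W exactly when some move reaches an L, and L when every move reaches a W.
Every edge goes from a vertex to one that appears earlier in the order H, F, G, D, B, A, I, C, E, so processing vertices in that order labels each vertex after all of its successors.
H: no outgoing edge → L
F: can move to H, which is L ⇒ W
G: can move to H, which is L ⇒ W
D: can move to H, which is L ⇒ W
B: can move to H, which is L ⇒ W
A: moves to B(W), G(W), F(W); every one is W ⇒ L
I: the only move is to F(W), a W ⇒ L
C: can move to I, which is L ⇒ W
E: moves to C(W), G(W); every one is W ⇒ L
From C, the L positions reachable in one move are: I.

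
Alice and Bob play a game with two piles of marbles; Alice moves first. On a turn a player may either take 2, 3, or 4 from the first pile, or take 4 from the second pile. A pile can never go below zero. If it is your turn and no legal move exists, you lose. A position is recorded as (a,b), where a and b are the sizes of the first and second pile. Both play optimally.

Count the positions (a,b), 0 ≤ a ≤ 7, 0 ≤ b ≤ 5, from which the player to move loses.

Work bottom-up. With no move the player to move loses. Otherwise the position is W if at least one move leads to an L position for the opponent, and L if every move leads to a W.
Every move lowers a or b (never raises either), so fill the grid row by row in increasing a, and left to right within a row: each cell's successors are then already labelled.
      b=0  b=1  b=2  b=3  b=4  b=5
a=0:    L    L    L    L    W    W
a=1:    L    L    L    L    W    W
a=2:    W    W    W    W    L    L
a=3:    W    W    W    W    L    L
a=4:    W    W    W    W    W    W
a=5:    W    W    W    W    W    W
a=6:    L    L    L    L    W    W
a=7:    L    L    L    L    W    W
Cells with no legal move (terminal, hence L): (0,0), (0,1), (0,2), (0,3), (1,0), (1,1), (1,2), (1,3).
The remaining L cells, each justified by listing all of its moves:
(2,4): only reaches (0,4)(W), (2,0)(W), all W → L
(2,5): only reaches (0,5)(W), (2,1)(W), all W → L
(3,4): only reaches (1,4)(W), (0,4)(W), (3,0)(W), all W → L
(3,5): only reaches (1,5)(W), (0,5)(W), (3,1)(W), all W → L
(6,0): only reaches (4,0)(W), (3,0)(W), (2,0)(W), all W → L
(6,1): only reaches (4,1)(W), (3,1)(W), (2,1)(W), all W → L
(6,2): only reaches (4,2)(W), (3,2)(W), (2,2)(W), all W → L
(6,3): only reaches (4,3)(W), (3,3)(W), (2,3)(W), all W → L
(7,0): only reaches (5,0)(W), (4,0)(W), (3,0)(W), all W → L
(7,1): only reaches (5,1)(W), (4,1)(W), (3,1)(W), all W → L
(7,2): only reaches (5,2)(W), (4,2)(W), (3,2)(W), all W → L
(7,3): only reaches (5,3)(W), (4,3)(W), (3,3)(W), all W → L
Every other cell has at least one move into one of the L cells above, so it is W.
L cells per row: a=0: 4, a=1: 4, a=2: 2, a=3: 2, a=4: 0, a=5: 0, a=6: 4, a=7: 4; total 20.

20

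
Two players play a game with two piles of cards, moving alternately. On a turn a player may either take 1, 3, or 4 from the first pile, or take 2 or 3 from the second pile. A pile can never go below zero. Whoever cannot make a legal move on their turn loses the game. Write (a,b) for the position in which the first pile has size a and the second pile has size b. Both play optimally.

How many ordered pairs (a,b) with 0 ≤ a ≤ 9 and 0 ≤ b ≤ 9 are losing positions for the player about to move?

32

Compute win/loss labels from the base case upward. A position with no move is L. Any other position is W if it can reach an L in one move, else L.
Every move lowers a or b (never raises either), so fill the grid row by row in increasing a, and left to right within a row: each cell's successors are then already labelled.
      b=0  b=1  b=2  b=3  b=4  b=5  b=6  b=7  b=8  b=9
a=0:    L    L    W    W    W    L    L    W    W    W
a=1:    W    W    L    L    W    W    W    L    L    W
a=2:    L    L    W    W    W    L    L    W    W    W
a=3:    W    W    L    L    W    W    W    L    L    W
a=4:    W    W    W    W    L    W    W    W    W    L
a=5:    W    W    W    W    W    W    W    W    W    W
a=6:    W    W    W    W    L    W    W    W    W    L
a=7:    L    L    W    W    W    L    L    W    W    W
a=8:    W    W    L    L    W    W    W    L    L    W
a=9:    L    L    W    W    W    L    L    W    W    W
Cells with no legal move (terminal, hence L): (0,0), (0,1).
The remaining L cells, each justified by listing all of its moves:
(0,5): →(0,3)(W), (0,2)(W) — all W, so L
(0,6): →(0,4)(W), (0,3)(W) — all W, so L
(1,2): →(0,2)(W), (1,0)(W) — all W, so L
(1,3): →(0,3)(W), (1,1)(W), (1,0)(W) — all W, so L
(1,7): →(0,7)(W), (1,5)(W), (1,4)(W) — all W, so L
(1,8): →(0,8)(W), (1,6)(W), (1,5)(W) — all W, so L
(2,0): →(1,0)(W) only, which is W, so L
(2,1): →(1,1)(W) only, which is W, so L
(2,5): →(1,5)(W), (2,3)(W), (2,2)(W) — all W, so L
(2,6): →(1,6)(W), (2,4)(W), (2,3)(W) — all W, so L
(3,2): →(2,2)(W), (0,2)(W), (3,0)(W) — all W, so L
(3,3): →(2,3)(W), (0,3)(W), (3,1)(W), (3,0)(W) — all W, so L
(3,7): →(2,7)(W), (0,7)(W), (3,5)(W), (3,4)(W) — all W, so L
(3,8): →(2,8)(W), (0,8)(W), (3,6)(W), (3,5)(W) — all W, so L
(4,4): →(3,4)(W), (1,4)(W), (0,4)(W), (4,2)(W), (4,1)(W) — all W, so L
(4,9): →(3,9)(W), (1,9)(W), (0,9)(W), (4,7)(W), (4,6)(W) — all W, so L
(6,4): →(5,4)(W), (3,4)(W), (2,4)(W), (6,2)(W), (6,1)(W) — all W, so L
(6,9): →(5,9)(W), (3,9)(W), (2,9)(W), (6,7)(W), (6,6)(W) — all W, so L
(7,0): →(6,0)(W), (4,0)(W), (3,0)(W) — all W, so L
(7,1): →(6,1)(W), (4,1)(W), (3,1)(W) — all W, so L
(7,5): →(6,5)(W), (4,5)(W), (3,5)(W), (7,3)(W), (7,2)(W) — all W, so L
(7,6): →(6,6)(W), (4,6)(W), (3,6)(W), (7,4)(W), (7,3)(W) — all W, so L
(8,2): →(7,2)(W), (5,2)(W), (4,2)(W), (8,0)(W) — all W, so L
(8,3): →(7,3)(W), (5,3)(W), (4,3)(W), (8,1)(W), (8,0)(W) — all W, so L
(8,7): →(7,7)(W), (5,7)(W), (4,7)(W), (8,5)(W), (8,4)(W) — all W, so L
(8,8): →(7,8)(W), (5,8)(W), (4,8)(W), (8,6)(W), (8,5)(W) — all W, so L
(9,0): →(8,0)(W), (6,0)(W), (5,0)(W) — all W, so L
(9,1): →(8,1)(W), (6,1)(W), (5,1)(W) — all W, so L
(9,5): →(8,5)(W), (6,5)(W), (5,5)(W), (9,3)(W), (9,2)(W) — all W, so L
(9,6): →(8,6)(W), (6,6)(W), (5,6)(W), (9,4)(W), (9,3)(W) — all W, so L
Every other cell has at least one move into one of the L cells above, so it is W.
L cells per row: a=0: 4, a=1: 4, a=2: 4, a=3: 4, a=4: 2, a=5: 0, a=6: 2, a=7: 4, a=8: 4, a=9: 4; total 32.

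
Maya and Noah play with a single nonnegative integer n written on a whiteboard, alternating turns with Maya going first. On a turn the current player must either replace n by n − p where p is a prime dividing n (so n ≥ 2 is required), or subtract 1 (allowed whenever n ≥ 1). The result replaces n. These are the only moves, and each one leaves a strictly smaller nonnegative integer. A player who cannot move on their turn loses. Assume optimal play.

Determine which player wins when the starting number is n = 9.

Maya wins.

Label each position W (a win for the player to move) or L (a loss). A position with no legal move is L; any other position is W exactly when some move reaches an L, and L when every move reaches a W.
n=0: no move → L
n=1: can move to 0, which is L ⇒ W
n=2: can move to 0, which is L ⇒ W
n=3: can move to 0, which is L ⇒ W
n=4: moves to 2(W), 3(W); every one is W ⇒ L
n=5: can move to 0, which is L ⇒ W
n=6: can move to 4, which is L ⇒ W
n=7: can move to 0, which is L ⇒ W
n=8: moves to 6(W), 7(W); every one is W ⇒ L
n=9: can move to 8, which is L ⇒ W
From 9 Maya can move to 8, reaching an L position.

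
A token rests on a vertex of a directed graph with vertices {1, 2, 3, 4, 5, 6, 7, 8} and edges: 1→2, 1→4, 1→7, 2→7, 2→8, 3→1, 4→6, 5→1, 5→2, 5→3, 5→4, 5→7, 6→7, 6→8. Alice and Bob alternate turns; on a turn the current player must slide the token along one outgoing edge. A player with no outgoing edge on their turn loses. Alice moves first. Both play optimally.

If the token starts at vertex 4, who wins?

Label each position W (a win for the player to move) or L (a loss). A position with no legal move is L; any other position is W exactly when some move reaches an L, and L when every move reaches a W.
Every edge goes from a vertex to one that appears earlier in the order 7, 8, 6, 2, 4, 1, 3, 5, so processing vertices in that order labels each vertex after all of its successors.
7: no outgoing edge → L
8: no outgoing edge → L
6: can move to 8, which is L ⇒ W
2: can move to 8, which is L ⇒ W
4: the only move is to 6(W), a W ⇒ L
1: can move to 4, which is L ⇒ W
3: the only move is to 1(W), a W ⇒ L
5: can move to 3, which is L ⇒ W
The starting position 4 is L: whatever Alice does, the opponent receives a W position.

Bob wins.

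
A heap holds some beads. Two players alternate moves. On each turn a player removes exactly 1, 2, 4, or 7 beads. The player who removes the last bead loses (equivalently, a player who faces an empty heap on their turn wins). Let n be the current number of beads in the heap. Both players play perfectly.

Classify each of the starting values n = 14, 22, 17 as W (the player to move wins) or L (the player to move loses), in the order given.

Classify positions by backward induction: terminal positions (no move available) are W. From any other position, the mover wins iff some move reaches an L.
n=0: no move; the opponent has just taken the last bead and therefore loses → W
n=1: the only move is to 0(W), a W ⇒ L
n=2: can move to 1, which is L ⇒ W
n=3: can move to 1, which is L ⇒ W
n=4: moves to 3(W), 2(W), 0(W); every one is W ⇒ L
n=5: can move to 4, which is L ⇒ W
n=6: can move to 4, which is L ⇒ W
n=7: moves to 6(W), 5(W), 3(W), 0(W); every one is W ⇒ L
n=8: can move to 7, which is L ⇒ W
n=9: can move to 7, which is L ⇒ W
n=10: moves to 9(W), 8(W), 6(W), 3(W); every one is W ⇒ L
n=11: can move to 10, which is L ⇒ W
n=12: can move to 10, which is L ⇒ W
n=13: moves to 12(W), 11(W), 9(W), 6(W); every one is W ⇒ L
n=14: can move to 13, which is L ⇒ W
n=15: can move to 13, which is L ⇒ W
n=16: moves to 15(W), 14(W), 12(W), 9(W); every one is W ⇒ L
n=17: can move to 16, which is L ⇒ W
n=18: can move to 16, which is L ⇒ W
n=19: moves to 18(W), 17(W), 15(W), 12(W); every one is W ⇒ L
n=20: can move to 19, which is L ⇒ W
n=21: can move to 19, which is L ⇒ W
n=22: moves to 21(W), 20(W), 18(W), 15(W); every one is W ⇒ L

14: W, 22: L, 17: W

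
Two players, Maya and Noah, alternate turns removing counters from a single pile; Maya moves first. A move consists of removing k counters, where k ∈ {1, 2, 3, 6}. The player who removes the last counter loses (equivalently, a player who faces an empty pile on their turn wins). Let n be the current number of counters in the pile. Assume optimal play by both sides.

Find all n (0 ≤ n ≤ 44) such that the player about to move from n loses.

Positions with no move are W. A position that does have a move is losing for the player to move precisely when every available move leads to a winning position for the opponent. Fill in the labels:
n=0: no move; the opponent has just taken the last counter and therefore loses → W
n=1: →0(W) only, which is W, so L
n=2: →1(L), so W
n=3: →1(L), so W
n=4: →1(L), so W
n=5: →4(W), 3(W), 2(W) — all W, so L
n=6: →5(L), so W
n=7: →5(L), so W
n=8: →5(L), so W
n=9: →8(W), 7(W), 6(W), 3(W) — all W, so L
n=10: →9(L), so W
n=11: →9(L), so W
n=12: →9(L), so W
n=13: →12(W), 11(W), 10(W), 7(W) — all W, so L
n=14: →13(L), so W
n=15: →13(L), so W
n=16: →13(L), so W
n=17: →16(W), 15(W), 14(W), 11(W) — all W, so L
n=18: →17(L), so W
n=19: →17(L), so W
n=20: →17(L), so W
n=21: →20(W), 19(W), 18(W), 15(W) — all W, so L
n=22: →21(L), so W
n=23: →21(L), so W
n=24: →21(L), so W
n=25: →24(W), 23(W), 22(W), 19(W) — all W, so L
n=26: →25(L), so W
n=27: →25(L), so W
n=28: →25(L), so W
n=29: →28(W), 27(W), 26(W), 23(W) — all W, so L
n=30: →29(L), so W
n=31: →29(L), so W
n=32: →29(L), so W
n=33: →32(W), 31(W), 30(W), 27(W) — all W, so L
n=34: →33(L), so W
n=35: →33(L), so W
n=36: →33(L), so W
n=37: →36(W), 35(W), 34(W), 31(W) — all W, so L
n=38: →37(L), so W
n=39: →37(L), so W
n=40: →37(L), so W
n=41: →40(W), 39(W), 38(W), 35(W) — all W, so L
n=42: →41(L), so W
n=43: →41(L), so W
n=44: →41(L), so W
The losing starting values of n are exactly the entries labelled L in this table (11 of them).

1, 5, 9, 13, 17, 21, 25, 29, 33, 37, 41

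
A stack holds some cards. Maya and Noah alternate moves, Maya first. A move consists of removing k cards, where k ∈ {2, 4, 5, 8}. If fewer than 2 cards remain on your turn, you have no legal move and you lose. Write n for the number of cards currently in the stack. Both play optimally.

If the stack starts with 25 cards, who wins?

Noah wins.

Label each position W (a win for the player to move) or L (a loss). A position with no legal move is L; any other position is W exactly when some move reaches an L, and L when every move reaches a W.
n=0: no move → L
n=1: no move → L
n=2: W (go to 0, an L position)
n=3: W (go to 1, an L position)
n=4: W (go to 0, an L position)
n=5: W (go to 1, an L position)
n=6: W (go to 1, an L position)
n=7: L (options 5(W), 3(W), 2(W) are all W)
n=8: W (go to 0, an L position)
n=9: W (go to 7, an L position)
n=10: L (options 8(W), 6(W), 5(W), 2(W) are all W)
n=11: W (go to 7, an L position)
n=12: W (go to 10, an L position)
n=13: L (options 11(W), 9(W), 8(W), 5(W) are all W)
n=14: W (go to 10, an L position)
n=15: W (go to 13, an L position)
n=16: L (options 14(W), 12(W), 11(W), 8(W) are all W)
n=17: W (go to 13, an L position)
n=18: W (go to 16, an L position)
n=19: L (options 17(W), 15(W), 14(W), 11(W) are all W)
n=20: W (go to 16, an L position)
n=21: W (go to 19, an L position)
n=22: L (options 20(W), 18(W), 17(W), 14(W) are all W)
n=23: W (go to 19, an L position)
n=24: W (go to 22, an L position)
n=25: L (options 23(W), 21(W), 20(W), 17(W) are all W)
The starting position 25 is L: whatever Maya does, the opponent receives a W position.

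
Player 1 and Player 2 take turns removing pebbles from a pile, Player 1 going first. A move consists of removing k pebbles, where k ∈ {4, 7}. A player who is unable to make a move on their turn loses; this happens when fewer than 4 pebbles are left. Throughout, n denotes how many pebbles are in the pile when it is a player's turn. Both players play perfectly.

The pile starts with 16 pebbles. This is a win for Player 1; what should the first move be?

Remove 4, leaving 12.

Work bottom-up. With no move the player to move loses. Otherwise the position is W if at least one move leads to an L position for the opponent, and L if every move leads to a W.
n=0: no move → L
n=1: no move → L
n=2: no move → L
n=3: no move → L
n=4: reaches L-position 0 → W
n=5: reaches L-position 1 → W
n=6: reaches L-position 2 → W
n=7: reaches L-position 3 → W
n=8: reaches L-position 1 → W
n=9: reaches L-position 2 → W
n=10: reaches L-position 3 → W
n=11: only reaches 7(W), 4(W), all W → L
n=12: only reaches 8(W), 5(W), all W → L
n=13: only reaches 9(W), 6(W), all W → L
n=14: only reaches 10(W), 7(W), all W → L
n=15: reaches L-position 11 → W
n=16: reaches L-position 12 → W
From 16, the L positions reachable in one move are: 12.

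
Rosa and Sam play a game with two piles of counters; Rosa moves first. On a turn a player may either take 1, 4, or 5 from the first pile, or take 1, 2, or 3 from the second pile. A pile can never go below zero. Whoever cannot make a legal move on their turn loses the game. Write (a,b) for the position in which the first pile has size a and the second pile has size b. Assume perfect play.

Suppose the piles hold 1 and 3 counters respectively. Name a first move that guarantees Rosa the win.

Work bottom-up. With no move the player to move loses. Otherwise the position is W if at least one move leads to an L position for the opponent, and L if every move leads to a W.
No move ever increases a pile, so every position that can arise here has a ≤ 1 and b ≤ 3; it is enough to label the cells with 0 ≤ a ≤ 1 and 0 ≤ b ≤ 3.
Every move lowers a or b (never raises either), so fill the grid row by row in increasing a, and left to right within a row: each cell's successors are then already labelled.
      b=0  b=1  b=2  b=3
a=0:    L    W    W    W
a=1:    W    L    W    W
Cells with no legal move (terminal, hence L): (0,0).
The remaining L cells, each justified by listing all of its moves:
(1,1): only reaches (0,1)(W), (1,0)(W), all W → L
Every other cell has at least one move into one of the L cells above, so it is W.
From (1,3), the L positions reachable in one move are: (1,1).

Move to (1,1).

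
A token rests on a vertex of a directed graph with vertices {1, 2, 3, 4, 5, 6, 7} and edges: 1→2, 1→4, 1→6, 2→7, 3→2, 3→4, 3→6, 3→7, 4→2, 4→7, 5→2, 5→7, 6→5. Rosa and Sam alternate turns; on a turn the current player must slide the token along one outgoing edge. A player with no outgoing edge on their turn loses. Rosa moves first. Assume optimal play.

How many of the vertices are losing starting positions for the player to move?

Build the W/L table. Terminal = L. A non-terminal position is W if it has a move to some L; otherwise it is L.
Every edge goes from a vertex to one that appears earlier in the order 7, 2, 4, 5, 6, 1, 3, so processing vertices in that order labels each vertex after all of its successors.
7: no outgoing edge → L
2: can move to 7, which is L ⇒ W
4: can move to 7, which is L ⇒ W
5: can move to 7, which is L ⇒ W
6: the only move is to 5(W), a W ⇒ L
1: can move to 6, which is L ⇒ W
3: can move to 6, which is L ⇒ W
The L vertices are 6, 7; that is 2 in all.

2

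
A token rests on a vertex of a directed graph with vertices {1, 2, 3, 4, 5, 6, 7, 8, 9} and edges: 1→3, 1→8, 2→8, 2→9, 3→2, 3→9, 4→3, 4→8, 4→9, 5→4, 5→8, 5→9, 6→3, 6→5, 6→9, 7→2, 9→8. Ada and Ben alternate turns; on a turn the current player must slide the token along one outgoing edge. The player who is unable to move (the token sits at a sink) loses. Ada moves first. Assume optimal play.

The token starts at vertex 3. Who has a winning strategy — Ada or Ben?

Ben wins.

Positions with no move are L. A position that does have a move is losing for the player to move precisely when every available move leads to a winning position for the opponent. Fill in the labels:
Every edge goes from a vertex to one that appears earlier in the order 8, 9, 2, 3, 4, 5, 7, 6, 1, so processing vertices in that order labels each vertex after all of its successors.
8: no outgoing edge → L
9: →8(L), so W
2: →8(L), so W
3: →2(W), 9(W) — all W, so L
4: →3(L), so W
5: →8(L), so W
7: →2(W) only, which is W, so L
6: →3(L), so W
1: →3(L), so W
The starting position 3 is L: whatever Ada does, the opponent receives a W position.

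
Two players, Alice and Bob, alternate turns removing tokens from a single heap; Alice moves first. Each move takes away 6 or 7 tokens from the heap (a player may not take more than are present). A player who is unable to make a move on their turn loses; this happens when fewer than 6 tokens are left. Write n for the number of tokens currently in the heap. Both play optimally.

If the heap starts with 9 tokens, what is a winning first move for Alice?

Classify positions by backward induction: terminal positions (no move available) are L. From any other position, the mover wins iff some move reaches an L.
n=0: no move → L
n=1: no move → L
n=2: no move → L
n=3: no move → L
n=4: no move → L
n=5: no move → L
n=6: reaches L-position 0 → W
n=7: reaches L-position 1 → W
n=8: reaches L-position 2 → W
n=9: reaches L-position 3 → W
From 9, the L positions reachable in one move are: 3, 2. Any move reaching one of these is winning.

Remove 6, leaving 3.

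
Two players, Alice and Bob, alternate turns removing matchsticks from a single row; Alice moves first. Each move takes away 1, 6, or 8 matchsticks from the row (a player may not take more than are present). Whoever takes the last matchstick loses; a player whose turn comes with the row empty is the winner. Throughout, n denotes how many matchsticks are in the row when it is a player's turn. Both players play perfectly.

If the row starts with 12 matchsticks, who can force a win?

Bob wins.

Positions with no move are W. A position that does have a move is losing for the player to move precisely when every available move leads to a winning position for the opponent. Fill in the labels:
n=0: no move; the opponent has just taken the last matchstick and therefore loses → W
n=1: the only move is to 0(W), a W ⇒ L
n=2: can move to 1, which is L ⇒ W
n=3: the only move is to 2(W), a W ⇒ L
n=4: can move to 3, which is L ⇒ W
n=5: the only move is to 4(W), a W ⇒ L
n=6: can move to 5, which is L ⇒ W
n=7: can move to 1, which is L ⇒ W
n=8: moves to 7(W), 2(W), 0(W); every one is W ⇒ L
n=9: can move to 8, which is L ⇒ W
n=10: moves to 9(W), 4(W), 2(W); every one is W ⇒ L
n=11: can move to 10, which is L ⇒ W
n=12: moves to 11(W), 6(W), 4(W); every one is W ⇒ L
Every move from 12 reaches a W position, so the mover loses.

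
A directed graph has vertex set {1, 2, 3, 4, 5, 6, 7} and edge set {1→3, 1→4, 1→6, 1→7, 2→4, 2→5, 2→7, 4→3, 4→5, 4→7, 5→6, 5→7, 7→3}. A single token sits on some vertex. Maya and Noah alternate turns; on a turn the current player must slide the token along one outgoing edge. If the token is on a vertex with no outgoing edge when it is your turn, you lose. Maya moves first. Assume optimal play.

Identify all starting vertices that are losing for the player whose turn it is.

Positions with no move are L. A position that does have a move is losing for the player to move precisely when every available move leads to a winning position for the opponent. Fill in the labels:
Every edge goes from a vertex to one that appears earlier in the order 6, 3, 7, 5, 4, 1, 2, so processing vertices in that order labels each vertex after all of its successors.
6: no outgoing edge → L
3: no outgoing edge → L
7: reaches L-position 3 → W
5: reaches L-position 6 → W
4: reaches L-position 3 → W
1: reaches L-position 3 → W
2: only reaches 4(W), 5(W), 7(W), all W → L
Reading off the rows marked L gives the requested list; there are 3 such vertices.

2, 3, 6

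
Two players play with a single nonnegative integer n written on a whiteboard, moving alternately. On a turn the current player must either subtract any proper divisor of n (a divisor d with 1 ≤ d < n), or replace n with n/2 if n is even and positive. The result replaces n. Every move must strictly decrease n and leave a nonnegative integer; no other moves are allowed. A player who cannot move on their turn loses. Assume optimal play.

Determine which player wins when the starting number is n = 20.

The first player wins.

Positions with no move are L. A position that does have a move is losing for the player to move precisely when every available move leads to a winning position for the opponent. Fill in the labels:
n=0: no move → L
n=1: no move → L
n=2: →1(L), so W
n=3: →2(W) only, which is W, so L
n=4: →3(L), so W
n=5: →4(W) only, which is W, so L
n=6: →3(L), so W
n=7: →6(W) only, which is W, so L
n=8: →7(L), so W
n=9: →6(W), 8(W) — all W, so L
n=10: →5(L), so W
n=11: →10(W) only, which is W, so L
n=12: →9(L), so W
n=13: →12(W) only, which is W, so L
n=14: →7(L), so W
n=15: →10(W), 12(W), 14(W) — all W, so L
n=16: →15(L), so W
n=17: →16(W) only, which is W, so L
n=18: →9(L), so W
n=19: →18(W) only, which is W, so L
n=20: →15(L), so W
The starting position 20 is W: the player to move should move to 15, handing over an L position.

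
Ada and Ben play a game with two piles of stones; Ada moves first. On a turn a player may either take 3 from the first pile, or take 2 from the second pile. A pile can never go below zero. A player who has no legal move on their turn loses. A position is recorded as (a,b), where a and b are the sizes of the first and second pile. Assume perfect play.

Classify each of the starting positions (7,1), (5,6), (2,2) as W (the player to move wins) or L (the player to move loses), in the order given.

(7,1): L, (5,6): L, (2,2): W

Positions with no move are L. A position that does have a move is losing for the player to move precisely when every available move leads to a winning position for the opponent. Fill in the labels:
No move ever increases a pile, so every position that can arise here has a ≤ 7 and b ≤ 6; it is enough to label the cells with 0 ≤ a ≤ 7 and 0 ≤ b ≤ 6.
Every move lowers a or b (never raises either), so fill the grid row by row in increasing a, and left to right within a row: each cell's successors are then already labelled.
      b=0  b=1  b=2  b=3  b=4  b=5  b=6
a=0:    L    L    W    W    L    L    W
a=1:    L    L    W    W    L    L    W
a=2:    L    L    W    W    L    L    W
a=3:    W    W    L    L    W    W    L
a=4:    W    W    L    L    W    W    L
a=5:    W    W    L    L    W    W    L
a=6:    L    L    W    W    L    L    W
a=7:    L    L    W    W    L    L    W
Cells with no legal move (terminal, hence L): (0,0), (0,1), (1,0), (1,1), (2,0), (2,1).
The remaining L cells, each justified by listing all of its moves:
(0,4): only reaches (0,2)(W), which is W → L
(0,5): only reaches (0,3)(W), which is W → L
(1,4): only reaches (1,2)(W), which is W → L
(1,5): only reaches (1,3)(W), which is W → L
(2,4): only reaches (2,2)(W), which is W → L
(2,5): only reaches (2,3)(W), which is W → L
(3,2): only reaches (0,2)(W), (3,0)(W), all W → L
(3,3): only reaches (0,3)(W), (3,1)(W), all W → L
(3,6): only reaches (0,6)(W), (3,4)(W), all W → L
(4,2): only reaches (1,2)(W), (4,0)(W), all W → L
(4,3): only reaches (1,3)(W), (4,1)(W), all W → L
(4,6): only reaches (1,6)(W), (4,4)(W), all W → L
(5,2): only reaches (2,2)(W), (5,0)(W), all W → L
(5,3): only reaches (2,3)(W), (5,1)(W), all W → L
(5,6): only reaches (2,6)(W), (5,4)(W), all W → L
(6,0): only reaches (3,0)(W), which is W → L
(6,1): only reaches (3,1)(W), which is W → L
(6,4): only reaches (3,4)(W), (6,2)(W), all W → L
(6,5): only reaches (3,5)(W), (6,3)(W), all W → L
(7,0): only reaches (4,0)(W), which is W → L
(7,1): only reaches (4,1)(W), which is W → L
(7,4): only reaches (4,4)(W), (7,2)(W), all W → L
(7,5): only reaches (4,5)(W), (7,3)(W), all W → L
Every other cell has at least one move into one of the L cells above, so it is W.
(7,1): one of the L cells justified above, so L
(5,6): one of the L cells justified above, so L
(2,2): the move to (2,0) reaches an L cell, so W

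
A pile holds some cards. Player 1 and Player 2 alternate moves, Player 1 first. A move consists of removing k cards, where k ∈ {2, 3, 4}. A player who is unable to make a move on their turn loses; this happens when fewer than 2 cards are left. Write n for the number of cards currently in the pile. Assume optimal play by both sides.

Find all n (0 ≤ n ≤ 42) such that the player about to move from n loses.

Positions with no move are L. A position that does have a move is losing for the player to move precisely when every available move leads to a winning position for the opponent. Fill in the labels:
n=0: no move → L
n=1: no move → L
n=2: can move to 0, which is L ⇒ W
n=3: can move to 1, which is L ⇒ W
n=4: can move to 1, which is L ⇒ W
n=5: can move to 1, which is L ⇒ W
n=6: moves to 4(W), 3(W), 2(W); every one is W ⇒ L
n=7: moves to 5(W), 4(W), 3(W); every one is W ⇒ L
n=8: can move to 6, which is L ⇒ W
n=9: can move to 7, which is L ⇒ W
n=10: can move to 7, which is L ⇒ W
n=11: can move to 7, which is L ⇒ W
n=12: moves to 10(W), 9(W), 8(W); every one is W ⇒ L
n=13: moves to 11(W), 10(W), 9(W); every one is W ⇒ L
n=14: can move to 12, which is L ⇒ W
n=15: can move to 13, which is L ⇒ W
n=16: can move to 13, which is L ⇒ W
n=17: can move to 13, which is L ⇒ W
n=18: moves to 16(W), 15(W), 14(W); every one is W ⇒ L
n=19: moves to 17(W), 16(W), 15(W); every one is W ⇒ L
n=20: can move to 18, which is L ⇒ W
n=21: can move to 19, which is L ⇒ W
n=22: can move to 19, which is L ⇒ W
n=23: can move to 19, which is L ⇒ W
n=24: moves to 22(W), 21(W), 20(W); every one is W ⇒ L
n=25: moves to 23(W), 22(W), 21(W); every one is W ⇒ L
n=26: can move to 24, which is L ⇒ W
n=27: can move to 25, which is L ⇒ W
n=28: can move to 25, which is L ⇒ W
n=29: can move to 25, which is L ⇒ W
n=30: moves to 28(W), 27(W), 26(W); every one is W ⇒ L
n=31: moves to 29(W), 28(W), 27(W); every one is W ⇒ L
n=32: can move to 30, which is L ⇒ W
n=33: can move to 31, which is L ⇒ W
n=34: can move to 31, which is L ⇒ W
n=35: can move to 31, which is L ⇒ W
n=36: moves to 34(W), 33(W), 32(W); every one is W ⇒ L
n=37: moves to 35(W), 34(W), 33(W); every one is W ⇒ L
n=38: can move to 36, which is L ⇒ W
n=39: can move to 37, which is L ⇒ W
n=40: can move to 37, which is L ⇒ W
n=41: can move to 37, which is L ⇒ W
n=42: moves to 40(W), 39(W), 38(W); every one is W ⇒ L
The losing starting values of n are exactly the entries labelled L in this table (15 of them).

0, 1, 6, 7, 12, 13, 18, 19, 24, 25, 30, 31, 36, 37, 42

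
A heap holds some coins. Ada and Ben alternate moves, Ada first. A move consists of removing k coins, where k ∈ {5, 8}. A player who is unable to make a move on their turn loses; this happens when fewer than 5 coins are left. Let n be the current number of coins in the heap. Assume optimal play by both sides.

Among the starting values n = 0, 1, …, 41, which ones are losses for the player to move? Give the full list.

0, 1, 2, 3, 4, 13, 14, 15, 16, 17, 26, 27, 28, 29, 30, 39, 40, 41

Work bottom-up. With no move the player to move loses. Otherwise the position is W if at least one move leads to an L position for the opponent, and L if every move leads to a W.
n=0: no move → L
n=1: no move → L
n=2: no move → L
n=3: no move → L
n=4: no move → L
n=5: can move to 0, which is L ⇒ W
n=6: can move to 1, which is L ⇒ W
n=7: can move to 2, which is L ⇒ W
n=8: can move to 3, which is L ⇒ W
n=9: can move to 4, which is L ⇒ W
n=10: can move to 2, which is L ⇒ W
n=11: can move to 3, which is L ⇒ W
n=12: can move to 4, which is L ⇒ W
n=13: moves to 8(W), 5(W); every one is W ⇒ L
n=14: moves to 9(W), 6(W); every one is W ⇒ L
n=15: moves to 10(W), 7(W); every one is W ⇒ L
n=16: moves to 11(W), 8(W); every one is W ⇒ L
n=17: moves to 12(W), 9(W); every one is W ⇒ L
n=18: can move to 13, which is L ⇒ W
n=19: can move to 14, which is L ⇒ W
n=20: can move to 15, which is L ⇒ W
n=21: can move to 16, which is L ⇒ W
n=22: can move to 17, which is L ⇒ W
n=23: can move to 15, which is L ⇒ W
n=24: can move to 16, which is L ⇒ W
n=25: can move to 17, which is L ⇒ W
n=26: moves to 21(W), 18(W); every one is W ⇒ L
n=27: moves to 22(W), 19(W); every one is W ⇒ L
n=28: moves to 23(W), 20(W); every one is W ⇒ L
n=29: moves to 24(W), 21(W); every one is W ⇒ L
n=30: moves to 25(W), 22(W); every one is W ⇒ L
n=31: can move to 26, which is L ⇒ W
n=32: can move to 27, which is L ⇒ W
n=33: can move to 28, which is L ⇒ W
n=34: can move to 29, which is L ⇒ W
n=35: can move to 30, which is L ⇒ W
n=36: can move to 28, which is L ⇒ W
n=37: can move to 29, which is L ⇒ W
n=38: can move to 30, which is L ⇒ W
n=39: moves to 34(W), 31(W); every one is W ⇒ L
n=40: moves to 35(W), 32(W); every one is W ⇒ L
n=41: moves to 36(W), 33(W); every one is W ⇒ L
Reading off the rows marked L gives the requested list; there are 18 such values of n.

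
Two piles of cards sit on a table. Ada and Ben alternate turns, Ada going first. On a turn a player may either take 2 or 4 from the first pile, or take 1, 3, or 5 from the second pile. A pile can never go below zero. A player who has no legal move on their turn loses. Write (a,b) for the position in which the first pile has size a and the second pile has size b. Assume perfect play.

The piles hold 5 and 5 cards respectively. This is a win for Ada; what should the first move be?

Work bottom-up. With no move the player to move loses. Otherwise the position is W if at least one move leads to an L position for the opponent, and L if every move leads to a W.
No move ever increases a pile, so every position that can arise here has a ≤ 5 and b ≤ 5; it is enough to label the cells with 0 ≤ a ≤ 5 and 0 ≤ b ≤ 5.
Every move lowers a or b (never raises either), so fill the grid row by row in increasing a, and left to right within a row: each cell's successors are then already labelled.
      b=0  b=1  b=2  b=3  b=4  b=5
a=0:    L    W    L    W    L    W
a=1:    L    W    L    W    L    W
a=2:    W    L    W    L    W    L
a=3:    W    L    W    L    W    L
a=4:    W    W    W    W    W    W
a=5:    W    W    W    W    W    W
Cells with no legal move (terminal, hence L): (0,0), (1,0).
The remaining L cells, each justified by listing all of its moves:
(0,2): →(0,1)(W) only, which is W, so L
(0,4): →(0,3)(W), (0,1)(W) — all W, so L
(1,2): →(1,1)(W) only, which is W, so L
(1,4): →(1,3)(W), (1,1)(W) — all W, so L
(2,1): →(0,1)(W), (2,0)(W) — all W, so L
(2,3): →(0,3)(W), (2,2)(W), (2,0)(W) — all W, so L
(2,5): →(0,5)(W), (2,4)(W), (2,2)(W), (2,0)(W) — all W, so L
(3,1): →(1,1)(W), (3,0)(W) — all W, so L
(3,3): →(1,3)(W), (3,2)(W), (3,0)(W) — all W, so L
(3,5): →(1,5)(W), (3,4)(W), (3,2)(W), (3,0)(W) — all W, so L
Every other cell has at least one move into one of the L cells above, so it is W.
From (5,5), the L positions reachable in one move are: (3,5).

Move to (3,5).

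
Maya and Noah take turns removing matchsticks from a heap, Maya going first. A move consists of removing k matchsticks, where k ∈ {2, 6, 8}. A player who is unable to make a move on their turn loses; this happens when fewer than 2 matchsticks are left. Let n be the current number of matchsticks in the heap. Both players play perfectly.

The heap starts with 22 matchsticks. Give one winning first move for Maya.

Remove 8, leaving 14.

Positions with no move are L. A position that does have a move is losing for the player to move precisely when every available move leads to a winning position for the opponent. Fill in the labels:
n=0: no move → L
n=1: no move → L
n=2: reaches L-position 0 → W
n=3: reaches L-position 1 → W
n=4: only reaches 2(W), which is W → L
n=5: only reaches 3(W), which is W → L
n=6: reaches L-position 4 → W
n=7: reaches L-position 5 → W
n=8: reaches L-position 0 → W
n=9: reaches L-position 1 → W
n=10: reaches L-position 4 → W
n=11: reaches L-position 5 → W
n=12: reaches L-position 4 → W
n=13: reaches L-position 5 → W
n=14: only reaches 12(W), 8(W), 6(W), all W → L
n=15: only reaches 13(W), 9(W), 7(W), all W → L
n=16: reaches L-position 14 → W
n=17: reaches L-position 15 → W
n=18: only reaches 16(W), 12(W), 10(W), all W → L
n=19: only reaches 17(W), 13(W), 11(W), all W → L
n=20: reaches L-position 18 → W
n=21: reaches L-position 19 → W
n=22: reaches L-position 14 → W
From 22, the L positions reachable in one move are: 14.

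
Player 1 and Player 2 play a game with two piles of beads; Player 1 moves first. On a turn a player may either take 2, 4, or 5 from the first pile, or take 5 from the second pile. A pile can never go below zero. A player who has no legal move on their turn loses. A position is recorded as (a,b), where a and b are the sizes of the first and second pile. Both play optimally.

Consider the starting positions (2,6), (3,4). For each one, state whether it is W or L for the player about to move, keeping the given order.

Classify positions by backward induction: terminal positions (no move available) are L. From any other position, the mover wins iff some move reaches an L.
No move ever increases a pile, so every position that can arise here has a ≤ 3 and b ≤ 6; it is enough to label the cells with 0 ≤ a ≤ 3 and 0 ≤ b ≤ 6.
Every move lowers a or b (never raises either), so fill the grid row by row in increasing a, and left to right within a row: each cell's successors are then already labelled.
      b=0  b=1  b=2  b=3  b=4  b=5  b=6
a=0:    L    L    L    L    L    W    W
a=1:    L    L    L    L    L    W    W
a=2:    W    W    W    W    W    L    L
a=3:    W    W    W    W    W    L    L
Cells with no legal move (terminal, hence L): (0,0), (0,1), (0,2), (0,3), (0,4), (1,0), (1,1), (1,2), (1,3), (1,4).
The remaining L cells, each justified by listing all of its moves:
(2,5): L (options (0,5)(W), (2,0)(W) are all W)
(2,6): L (options (0,6)(W), (2,1)(W) are all W)
(3,5): L (options (1,5)(W), (3,0)(W) are all W)
(3,6): L (options (1,6)(W), (3,1)(W) are all W)
Every other cell has at least one move into one of the L cells above, so it is W.
(2,6): one of the L cells justified above, so L
(3,4): the move to (1,4) reaches an L cell, so W

(2,6): L, (3,4): W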